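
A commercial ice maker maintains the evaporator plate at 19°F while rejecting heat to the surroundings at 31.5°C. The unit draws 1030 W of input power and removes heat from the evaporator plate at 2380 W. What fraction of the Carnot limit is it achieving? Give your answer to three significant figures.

COP_actual = Q̇_C/Ẇ = 2380/1030 = 2.311.
In absolute terms T_C = 265.93 K and T_H = 304.65 K, so ΔT = 38.72 K.
COP_Carnot = T_C/ΔT = 265.93/38.72 = 6.868.
η_II = COP_actual/COP_Carnot = 2.311/6.868 = 0.3365.

0.336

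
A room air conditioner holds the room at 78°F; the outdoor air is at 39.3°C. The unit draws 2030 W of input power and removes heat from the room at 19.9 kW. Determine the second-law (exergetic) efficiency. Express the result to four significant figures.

0.4511

Converting, Q̇_C = 19.90 kW = 19900 W, so COP_actual = Q̇_C/Ẇ = 19900/2030 = 9.803.
In absolute terms T_C = 298.71 K and T_H = 312.45 K, so ΔT = 13.74 K.
COP_Carnot = T_C/ΔT = 298.71/13.74 = 21.73.
η_II = COP_actual/COP_Carnot = 9.803/21.73 = 0.4511.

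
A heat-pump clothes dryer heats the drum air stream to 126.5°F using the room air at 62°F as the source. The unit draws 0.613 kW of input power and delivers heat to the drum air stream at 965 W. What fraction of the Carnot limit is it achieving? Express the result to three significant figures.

0.173

Converting, Q̇_H = 965.0 W = 0.9650 kW, so COP_actual = Q̇_H/Ẇ = 0.9650/0.6130 = 1.574.
In absolute terms T_C = 289.82 K and T_H = 325.65 K, so ΔT = 35.83 K.
COP_Carnot = T_H/ΔT = 325.65/35.83 = 9.088.
η_II = COP_actual/COP_Carnot = 1.574/9.088 = 0.1732.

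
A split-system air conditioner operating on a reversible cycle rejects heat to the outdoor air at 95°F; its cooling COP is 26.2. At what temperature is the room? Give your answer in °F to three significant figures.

74.6 °F

For a Carnot refrigerator COP_R = T_C/(T_H − T_C), so T_C = COP·T_H/(1 + COP).
With T_H = 308.15 K, T_C = 26.2 × 308.15/27.20 = 296.82 K.
Converting, 296.82 K = 74.61°F.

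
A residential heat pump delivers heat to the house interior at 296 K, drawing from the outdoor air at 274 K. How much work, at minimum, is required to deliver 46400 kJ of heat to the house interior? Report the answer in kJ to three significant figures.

The reservoir spacing is ΔT = 296 − 274 = 22.00 K.
The reversible limit is COP_HP = T_H/ΔT = 13.45, so W_min = Q_H/COP = Q_H·ΔT/T_H.
W_min = 46400 × 22.00/296.00 = 3449 kJ.

3450 kJ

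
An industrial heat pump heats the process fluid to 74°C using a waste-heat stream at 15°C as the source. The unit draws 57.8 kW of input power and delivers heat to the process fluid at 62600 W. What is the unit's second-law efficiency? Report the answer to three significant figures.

Converting, Q̇_H = 62600 W = 62.60 kW, so COP_actual = Q̇_H/Ẇ = 62.60/57.80 = 1.083.
In absolute terms T_C = 288.15 K and T_H = 347.15 K, so ΔT = 59.00 K.
COP_Carnot = T_H/ΔT = 347.15/59.00 = 5.884.
η_II = COP_actual/COP_Carnot = 1.083/5.884 = 0.1841.

0.184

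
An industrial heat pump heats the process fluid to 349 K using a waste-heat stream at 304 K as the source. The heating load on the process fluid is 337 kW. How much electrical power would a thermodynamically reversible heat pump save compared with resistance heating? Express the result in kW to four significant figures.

The reservoir spacing is ΔT = 349 − 304 = 45.00 K.
COP_Carnot = T_H/ΔT = 349.00/45.00 = 7.756.
Resistance heating needs Ẇ_res = Q̇_H = 337.0 kW; the reversible heat pump needs only Ẇ_hp = Q̇_H/COP = 43.45 kW.
Saving = 337.0 − 43.45 = 293.5 kW.

293.5 kW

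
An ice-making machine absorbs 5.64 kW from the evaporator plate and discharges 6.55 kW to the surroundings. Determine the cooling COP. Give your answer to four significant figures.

6.198

The first law gives Q̇_H = Q̇_C + Ẇ, so the three rates are Q̇_C = 5.640, Q̇_H = 6.550, Ẇ = 0.9100 kW.
COP_R = Q̇_C/Ẇ = 5.640/0.9100 = 6.198.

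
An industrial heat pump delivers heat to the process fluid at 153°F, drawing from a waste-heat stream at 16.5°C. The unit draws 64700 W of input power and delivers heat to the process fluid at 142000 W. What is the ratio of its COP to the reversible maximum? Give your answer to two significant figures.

0.33

COP_actual = Q̇_H/Ẇ = 142000/64700 = 2.195.
In absolute terms T_C = 289.65 K and T_H = 340.37 K, so ΔT = 50.72 K.
COP_Carnot = T_H/ΔT = 340.37/50.72 = 6.711.
η_II = COP_actual/COP_Carnot = 2.195/6.711 = 0.3271.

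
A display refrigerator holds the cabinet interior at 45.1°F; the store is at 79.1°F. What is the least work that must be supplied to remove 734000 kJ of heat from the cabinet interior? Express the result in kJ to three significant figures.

49400 kJ

In absolute terms T_C = 280.43 K and T_H = 299.32 K, so ΔT = 18.89 K.
The reversible limit is COP_R = T_C/ΔT = 14.85, so W_min = Q_C/COP = Q_C·ΔT/T_C.
W_min = 734000 × 18.89/280.43 = 49440 kJ.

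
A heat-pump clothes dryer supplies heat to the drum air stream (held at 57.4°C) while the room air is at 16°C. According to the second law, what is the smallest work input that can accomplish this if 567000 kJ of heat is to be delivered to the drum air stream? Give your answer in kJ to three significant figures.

71000 kJ

In absolute terms T_C = 289.15 K and T_H = 330.55 K, so ΔT = 41.40 K.
The reversible limit is COP_HP = T_H/ΔT = 7.984, so W_min = Q_H/COP = Q_H·ΔT/T_H.
W_min = 567000 × 41.40/330.55 = 71010 kJ.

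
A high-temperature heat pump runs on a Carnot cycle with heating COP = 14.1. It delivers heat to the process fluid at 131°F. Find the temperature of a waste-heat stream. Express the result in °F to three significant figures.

89.1 °F

COP_HP = T_H/(T_H − T_C) gives T_H − T_C = T_H/COP.
With T_H = 328.15 K, T_C = 328.15 × (1 − 1/14.1) = 304.88 K.
Converting, 304.88 K = 89.11°F.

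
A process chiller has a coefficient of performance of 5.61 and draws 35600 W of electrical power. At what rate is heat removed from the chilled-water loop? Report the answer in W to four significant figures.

Q̇_C = COP × Ẇ = 5.61 × 35600 = 199700 W.

199700 W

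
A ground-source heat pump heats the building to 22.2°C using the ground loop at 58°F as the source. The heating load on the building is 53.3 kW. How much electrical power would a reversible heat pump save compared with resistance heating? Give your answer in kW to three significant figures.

In absolute terms T_C = 287.59 K and T_H = 295.35 K, so ΔT = 7.756 K.
COP_Carnot = T_H/ΔT = 295.35/7.756 = 38.08.
Resistance heating needs Ẇ_res = Q̇_H = 53.30 kW; the reversible heat pump needs only Ẇ_hp = Q̇_H/COP = 1.400 kW.
Saving = 53.30 − 1.400 = 51.90 kW.

51.9 kW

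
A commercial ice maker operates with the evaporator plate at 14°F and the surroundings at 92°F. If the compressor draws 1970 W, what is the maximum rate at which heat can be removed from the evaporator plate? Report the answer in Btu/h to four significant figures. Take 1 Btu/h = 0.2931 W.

In absolute terms T_C = 263.15 K and T_H = 306.48 K, so ΔT = 43.33 K.
COP_Carnot = T_C/ΔT = 263.15/43.33 = 6.073.
Q̇_max = COP_Carnot × Ẇ = 6.073 × 1970 W = 11960 W = 40820 Btu/h.

40820 Btu/h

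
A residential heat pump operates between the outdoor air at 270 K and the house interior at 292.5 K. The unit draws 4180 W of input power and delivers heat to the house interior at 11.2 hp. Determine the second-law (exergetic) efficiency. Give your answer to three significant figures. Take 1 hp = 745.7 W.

Converting, Q̇_H = 11.20 hp = 8352 W, so COP_actual = Q̇_H/Ẇ = 8352/4180 = 1.998.
The reservoir spacing is ΔT = 292.5 − 270 = 22.50 K.
COP_Carnot = T_H/ΔT = 292.50/22.50 = 13.00.
η_II = COP_actual/COP_Carnot = 1.998/13.00 = 0.1537.

0.154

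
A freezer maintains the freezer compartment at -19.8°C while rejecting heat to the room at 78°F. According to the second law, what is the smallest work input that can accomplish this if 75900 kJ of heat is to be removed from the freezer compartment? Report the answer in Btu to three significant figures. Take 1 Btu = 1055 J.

In absolute terms T_C = 253.35 K and T_H = 298.71 K, so ΔT = 45.36 K.
The reversible limit is COP_R = T_C/ΔT = 5.586, so W_min = Q_C/COP = Q_C·ΔT/T_C.
W_min = 75900 × 45.36/253.35 = 13590 kJ = 12880 Btu.

12900 Btu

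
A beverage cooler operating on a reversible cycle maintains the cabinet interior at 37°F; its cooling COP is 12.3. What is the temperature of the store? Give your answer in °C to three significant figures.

COP_R = T_C/(T_H − T_C) gives T_H − T_C = T_C/COP.
With T_C = 275.93 K, T_H = 275.93 × (1 + 1/12.3) = 298.36 K.
Converting, 298.36 K = 25.21°C.

25.2 °C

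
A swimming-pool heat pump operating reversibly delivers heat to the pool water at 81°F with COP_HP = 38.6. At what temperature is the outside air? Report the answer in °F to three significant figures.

67.0 °F

COP_HP = T_H/(T_H − T_C) gives T_H − T_C = T_H/COP.
With T_H = 300.37 K, T_C = 300.37 × (1 − 1/38.6) = 292.59 K.
Converting, 292.59 K = 66.99°F.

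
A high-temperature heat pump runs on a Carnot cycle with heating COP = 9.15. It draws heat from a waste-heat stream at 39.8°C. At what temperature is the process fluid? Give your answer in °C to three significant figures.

COP_HP = T_H/(T_H − T_C) rearranges to T_H = COP·T_C/(COP − 1).
With T_C = 312.95 K, T_H = 9.15 × 312.95/8.150 = 351.35 K.
Converting, 351.35 K = 78.20°C.

78.2 °C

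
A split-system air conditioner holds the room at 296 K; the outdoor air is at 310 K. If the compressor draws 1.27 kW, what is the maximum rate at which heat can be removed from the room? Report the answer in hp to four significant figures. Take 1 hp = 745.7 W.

The reservoir spacing is ΔT = 310 − 296 = 14.00 K.
COP_Carnot = T_C/ΔT = 296.00/14.00 = 21.14.
Q̇_max = COP_Carnot × Ẇ = 21.14 × 1.270 kW = 26.85 kW = 36.01 hp.

36.01 hp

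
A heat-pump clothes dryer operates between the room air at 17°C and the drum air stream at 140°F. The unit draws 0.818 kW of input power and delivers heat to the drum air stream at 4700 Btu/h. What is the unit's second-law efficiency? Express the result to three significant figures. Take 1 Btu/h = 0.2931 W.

0.217

Converting, Q̇_H = 4700 Btu/h = 1.378 kW, so COP_actual = Q̇_H/Ẇ = 1.378/0.8180 = 1.684.
In absolute terms T_C = 290.15 K and T_H = 333.15 K, so ΔT = 43.00 K.
COP_Carnot = T_H/ΔT = 333.15/43.00 = 7.748.
η_II = COP_actual/COP_Carnot = 1.684/7.748 = 0.2174.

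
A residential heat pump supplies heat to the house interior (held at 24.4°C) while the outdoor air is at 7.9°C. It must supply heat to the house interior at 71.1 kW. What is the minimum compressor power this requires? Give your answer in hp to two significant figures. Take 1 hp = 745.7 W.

In absolute terms T_C = 281.05 K and T_H = 297.55 K, so ΔT = 16.50 K.
COP_Carnot = T_H/ΔT = 297.55/16.50 = 18.03.
Ẇ_min = Q̇/COP_Carnot = 71.10/18.03 = 3.943 kW = 5.287 hp.

5.3 hp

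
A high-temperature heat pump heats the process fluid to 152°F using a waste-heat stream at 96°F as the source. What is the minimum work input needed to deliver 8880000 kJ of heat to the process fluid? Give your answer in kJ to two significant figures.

810000 kJ

In absolute terms T_C = 308.71 K and T_H = 339.82 K, so ΔT = 31.11 K.
The reversible limit is COP_HP = T_H/ΔT = 10.92, so W_min = Q_H/COP = Q_H·ΔT/T_H.
W_min = 8880000 × 31.11/339.82 = 813000 kJ.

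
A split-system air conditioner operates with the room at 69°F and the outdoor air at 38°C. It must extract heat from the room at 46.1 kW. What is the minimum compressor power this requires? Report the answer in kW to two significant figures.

In absolute terms T_C = 293.71 K and T_H = 311.15 K, so ΔT = 17.44 K.
COP_Carnot = T_C/ΔT = 293.71/17.44 = 16.84.
Ẇ_min = Q̇/COP_Carnot = 46.10/16.84 = 2.738 kW.

2.7 kW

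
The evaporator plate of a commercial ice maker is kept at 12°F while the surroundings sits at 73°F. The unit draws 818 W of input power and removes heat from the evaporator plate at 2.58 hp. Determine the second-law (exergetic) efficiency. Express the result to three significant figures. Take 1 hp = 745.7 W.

0.304

Converting, Q̇_C = 2.580 hp = 1924 W, so COP_actual = Q̇_C/Ẇ = 1924/818.0 = 2.352.
In absolute terms T_C = 262.04 K and T_H = 295.93 K, so ΔT = 33.89 K.
COP_Carnot = T_C/ΔT = 262.04/33.89 = 7.732.
η_II = COP_actual/COP_Carnot = 2.352/7.732 = 0.3042.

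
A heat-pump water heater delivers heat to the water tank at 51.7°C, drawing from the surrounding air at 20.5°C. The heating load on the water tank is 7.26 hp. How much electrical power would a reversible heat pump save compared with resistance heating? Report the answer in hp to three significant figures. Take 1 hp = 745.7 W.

In absolute terms T_C = 293.65 K and T_H = 324.85 K, so ΔT = 31.20 K.
COP_Carnot = T_H/ΔT = 324.85/31.20 = 10.41.
Resistance heating needs Ẇ_res = Q̇_H = 7.260 hp; the reversible heat pump needs only Ẇ_hp = Q̇_H/COP = 0.6973 hp.
Saving = 7.260 − 0.6973 = 6.563 hp.

6.56 hp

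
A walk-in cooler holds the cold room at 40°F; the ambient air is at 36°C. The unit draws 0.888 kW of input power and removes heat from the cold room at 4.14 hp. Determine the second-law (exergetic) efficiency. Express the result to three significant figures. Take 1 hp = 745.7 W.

Converting, Q̇_C = 4.140 hp = 3.087 kW, so COP_actual = Q̇_C/Ẇ = 3.087/0.8880 = 3.477.
In absolute terms T_C = 277.59 K and T_H = 309.15 K, so ΔT = 31.56 K.
COP_Carnot = T_C/ΔT = 277.59/31.56 = 8.797.
η_II = COP_actual/COP_Carnot = 3.477/8.797 = 0.3952.

0.395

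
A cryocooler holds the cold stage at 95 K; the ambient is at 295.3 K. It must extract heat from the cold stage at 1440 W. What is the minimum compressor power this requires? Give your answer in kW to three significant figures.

The reservoir spacing is ΔT = 295.3 − 95 = 200.3 K.
COP_Carnot = T_C/ΔT = 95.00/200.3 = 0.4743.
Ẇ_min = Q̇/COP_Carnot = 1440/0.4743 = 3036 W = 3.036 kW.

3.04 kW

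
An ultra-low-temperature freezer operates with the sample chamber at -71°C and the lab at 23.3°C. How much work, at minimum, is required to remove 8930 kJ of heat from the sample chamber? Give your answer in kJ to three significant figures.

In absolute terms T_C = 202.15 K and T_H = 296.45 K, so ΔT = 94.30 K.
The reversible limit is COP_R = T_C/ΔT = 2.144, so W_min = Q_C/COP = Q_C·ΔT/T_C.
W_min = 8930 × 94.30/202.15 = 4166 kJ.

4170 kJ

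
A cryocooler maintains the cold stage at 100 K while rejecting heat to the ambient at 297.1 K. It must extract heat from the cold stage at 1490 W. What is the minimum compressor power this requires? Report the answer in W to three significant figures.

The reservoir spacing is ΔT = 297.1 − 100 = 197.1 K.
COP_Carnot = T_C/ΔT = 100.00/197.1 = 0.5074.
Ẇ_min = Q̇/COP_Carnot = 1490/0.5074 = 2937 W.

2940 W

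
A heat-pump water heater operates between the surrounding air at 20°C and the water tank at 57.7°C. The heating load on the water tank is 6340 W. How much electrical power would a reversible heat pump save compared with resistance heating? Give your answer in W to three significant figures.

5620 W

In absolute terms T_C = 293.15 K and T_H = 330.85 K, so ΔT = 37.70 K.
COP_Carnot = T_H/ΔT = 330.85/37.70 = 8.776.
Resistance heating needs Ẇ_res = Q̇_H = 6340 W; the reversible heat pump needs only Ẇ_hp = Q̇_H/COP = 722.4 W.
Saving = 6340 − 722.4 = 5618 W.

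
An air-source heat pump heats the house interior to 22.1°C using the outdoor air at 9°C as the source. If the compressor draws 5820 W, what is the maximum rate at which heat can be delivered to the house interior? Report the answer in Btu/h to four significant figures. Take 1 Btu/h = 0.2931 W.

In absolute terms T_C = 282.15 K and T_H = 295.25 K, so ΔT = 13.10 K.
COP_Carnot = T_H/ΔT = 295.25/13.10 = 22.54.
Q̇_max = COP_Carnot × Ẇ = 22.54 × 5820 W = 131200 W = 447500 Btu/h.

447500 Btu/h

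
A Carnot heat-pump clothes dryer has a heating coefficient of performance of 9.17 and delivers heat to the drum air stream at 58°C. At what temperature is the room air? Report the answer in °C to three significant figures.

21.9 °C

COP_HP = T_H/(T_H − T_C) gives T_H − T_C = T_H/COP.
With T_H = 331.15 K, T_C = 331.15 × (1 − 1/9.17) = 295.04 K.
Converting, 295.04 K = 21.89°C.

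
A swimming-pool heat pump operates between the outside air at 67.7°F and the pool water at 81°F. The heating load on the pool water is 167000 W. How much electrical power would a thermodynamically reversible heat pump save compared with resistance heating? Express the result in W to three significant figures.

163000 W

In absolute terms T_C = 292.98 K and T_H = 300.37 K, so ΔT = 7.389 K.
COP_Carnot = T_H/ΔT = 300.37/7.389 = 40.65.
Resistance heating needs Ẇ_res = Q̇_H = 167000 W; the reversible heat pump needs only Ẇ_hp = Q̇_H/COP = 4108 W.
Saving = 167000 − 4108 = 162900 W.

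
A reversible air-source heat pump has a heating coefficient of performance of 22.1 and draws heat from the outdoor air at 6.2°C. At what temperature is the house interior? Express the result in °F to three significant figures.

67.0 °F

COP_HP = T_H/(T_H − T_C) rearranges to T_H = COP·T_C/(COP − 1).
With T_C = 279.35 K, T_H = 22.1 × 279.35/21.10 = 292.59 K.
Converting, 292.59 K = 66.99°F.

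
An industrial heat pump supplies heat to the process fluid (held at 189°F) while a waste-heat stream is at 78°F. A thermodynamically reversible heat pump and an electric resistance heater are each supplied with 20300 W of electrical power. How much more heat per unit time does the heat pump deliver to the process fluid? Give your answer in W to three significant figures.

In absolute terms T_C = 298.71 K and T_H = 360.37 K, so ΔT = 61.67 K.
COP_Carnot = T_H/ΔT = 360.37/61.67 = 5.844.
The heat pump delivers Q̇_H = COP × Ẇ = 118600 W; the resistance heater delivers Ẇ = 20300 W.
Extra = (COP − 1)·Ẇ = 98330 W.

98300 W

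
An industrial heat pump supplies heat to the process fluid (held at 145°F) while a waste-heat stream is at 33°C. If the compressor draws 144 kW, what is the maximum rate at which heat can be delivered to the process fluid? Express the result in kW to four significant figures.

1624 kW

In absolute terms T_C = 306.15 K and T_H = 335.93 K, so ΔT = 29.78 K.
COP_Carnot = T_H/ΔT = 335.93/29.78 = 11.28.
Q̇_max = COP_Carnot × Ẇ = 11.28 × 144.0 kW = 1624 kW.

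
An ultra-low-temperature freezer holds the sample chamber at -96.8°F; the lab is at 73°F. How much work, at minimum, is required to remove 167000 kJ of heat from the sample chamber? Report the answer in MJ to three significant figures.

78.1 MJ

In absolute terms T_C = 201.59 K and T_H = 295.93 K, so ΔT = 94.33 K.
The reversible limit is COP_R = T_C/ΔT = 2.137, so W_min = Q_C/COP = Q_C·ΔT/T_C.
W_min = 167000 × 94.33/201.59 = 78150 kJ = 78.15 MJ.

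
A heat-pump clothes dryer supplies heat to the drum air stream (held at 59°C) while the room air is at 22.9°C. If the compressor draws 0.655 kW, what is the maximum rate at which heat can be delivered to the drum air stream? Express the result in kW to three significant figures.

In absolute terms T_C = 296.05 K and T_H = 332.15 K, so ΔT = 36.10 K.
COP_Carnot = T_H/ΔT = 332.15/36.10 = 9.201.
Q̇_max = COP_Carnot × Ẇ = 9.201 × 0.6550 kW = 6.027 kW.

6.03 kW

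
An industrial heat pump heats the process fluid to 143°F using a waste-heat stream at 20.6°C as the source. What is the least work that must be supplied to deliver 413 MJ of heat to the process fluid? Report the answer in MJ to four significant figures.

50.66 MJ

In absolute terms T_C = 293.75 K and T_H = 334.82 K, so ΔT = 41.07 K.
The reversible limit is COP_HP = T_H/ΔT = 8.153, so W_min = Q_H/COP = Q_H·ΔT/T_H.
W_min = 413.0 × 41.07/334.82 = 50.66 MJ.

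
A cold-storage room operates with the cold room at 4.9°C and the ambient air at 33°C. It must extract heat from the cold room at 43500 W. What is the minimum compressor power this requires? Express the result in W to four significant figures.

In absolute terms T_C = 278.05 K and T_H = 306.15 K, so ΔT = 28.10 K.
COP_Carnot = T_C/ΔT = 278.05/28.10 = 9.895.
Ẇ_min = Q̇/COP_Carnot = 43500/9.895 = 4396 W.

4396 W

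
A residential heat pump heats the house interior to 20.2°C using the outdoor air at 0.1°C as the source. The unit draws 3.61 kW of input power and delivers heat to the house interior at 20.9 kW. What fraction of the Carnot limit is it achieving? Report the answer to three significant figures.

0.397

COP_actual = Q̇_H/Ẇ = 20.90/3.610 = 5.789.
In absolute terms T_C = 273.25 K and T_H = 293.35 K, so ΔT = 20.10 K.
COP_Carnot = T_H/ΔT = 293.35/20.10 = 14.59.
η_II = COP_actual/COP_Carnot = 5.789/14.59 = 0.3967.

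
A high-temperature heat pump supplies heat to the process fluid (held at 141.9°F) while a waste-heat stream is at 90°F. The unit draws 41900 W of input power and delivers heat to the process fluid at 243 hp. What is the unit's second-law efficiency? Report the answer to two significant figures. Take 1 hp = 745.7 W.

0.37

Converting, Q̇_H = 243.0 hp = 181200 W, so COP_actual = Q̇_H/Ẇ = 181200/41900 = 4.325.
In absolute terms T_C = 305.37 K and T_H = 334.21 K, so ΔT = 28.83 K.
COP_Carnot = T_H/ΔT = 334.21/28.83 = 11.59.
η_II = COP_actual/COP_Carnot = 4.325/11.59 = 0.3731.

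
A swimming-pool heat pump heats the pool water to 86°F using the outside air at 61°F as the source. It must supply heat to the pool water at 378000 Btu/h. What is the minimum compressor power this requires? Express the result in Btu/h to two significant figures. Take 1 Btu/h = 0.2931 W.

17000 Btu/h

In absolute terms T_C = 289.26 K and T_H = 303.15 K, so ΔT = 13.89 K.
COP_Carnot = T_H/ΔT = 303.15/13.89 = 21.83.
Ẇ_min = Q̇/COP_Carnot = 378000/21.83 = 17320 Btu/h.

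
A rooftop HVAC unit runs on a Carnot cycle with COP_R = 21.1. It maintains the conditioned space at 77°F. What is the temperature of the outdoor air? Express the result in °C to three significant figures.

39.1 °C

COP_R = T_C/(T_H − T_C) gives T_H − T_C = T_C/COP.
With T_C = 298.15 K, T_H = 298.15 × (1 + 1/21.1) = 312.28 K.
Converting, 312.28 K = 39.13°C.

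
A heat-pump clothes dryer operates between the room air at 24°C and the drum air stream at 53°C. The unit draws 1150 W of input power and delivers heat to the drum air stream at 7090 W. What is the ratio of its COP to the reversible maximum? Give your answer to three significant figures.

COP_actual = Q̇_H/Ẇ = 7090/1150 = 6.165.
In absolute terms T_C = 297.15 K and T_H = 326.15 K, so ΔT = 29.00 K.
COP_Carnot = T_H/ΔT = 326.15/29.00 = 11.25.
η_II = COP_actual/COP_Carnot = 6.165/11.25 = 0.5482.

0.548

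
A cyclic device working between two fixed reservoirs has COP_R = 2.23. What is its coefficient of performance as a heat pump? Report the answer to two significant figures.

The first law on one cycle gives Q_H = Q_C + W, so Q_H/W = Q_C/W + 1.
COP_HP = COP_R + 1 = 2.23 + 1 = 3.23.

3.2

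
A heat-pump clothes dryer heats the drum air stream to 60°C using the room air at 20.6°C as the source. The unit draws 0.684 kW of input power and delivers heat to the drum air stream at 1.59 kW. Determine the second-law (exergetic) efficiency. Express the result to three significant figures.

COP_actual = Q̇_H/Ẇ = 1.590/0.6840 = 2.325.
In absolute terms T_C = 293.75 K and T_H = 333.15 K, so ΔT = 39.40 K.
COP_Carnot = T_H/ΔT = 333.15/39.40 = 8.456.
η_II = COP_actual/COP_Carnot = 2.325/8.456 = 0.2749.

0.275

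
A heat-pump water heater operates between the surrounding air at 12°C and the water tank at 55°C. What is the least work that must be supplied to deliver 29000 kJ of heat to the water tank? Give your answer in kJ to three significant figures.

3800 kJ

In absolute terms T_C = 285.15 K and T_H = 328.15 K, so ΔT = 43.00 K.
The reversible limit is COP_HP = T_H/ΔT = 7.631, so W_min = Q_H/COP = Q_H·ΔT/T_H.
W_min = 29000 × 43.00/328.15 = 3800 kJ.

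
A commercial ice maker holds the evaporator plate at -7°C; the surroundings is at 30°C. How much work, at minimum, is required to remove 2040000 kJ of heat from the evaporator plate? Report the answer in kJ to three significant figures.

284000 kJ

In absolute terms T_C = 266.15 K and T_H = 303.15 K, so ΔT = 37.00 K.
The reversible limit is COP_R = T_C/ΔT = 7.193, so W_min = Q_C/COP = Q_C·ΔT/T_C.
W_min = 2040000 × 37.00/266.15 = 283600 kJ.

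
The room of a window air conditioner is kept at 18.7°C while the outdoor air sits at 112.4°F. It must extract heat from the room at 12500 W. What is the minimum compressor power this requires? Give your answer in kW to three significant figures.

1.11 kW

In absolute terms T_C = 291.85 K and T_H = 317.82 K, so ΔT = 25.97 K.
COP_Carnot = T_C/ΔT = 291.85/25.97 = 11.24.
Ẇ_min = Q̇/COP_Carnot = 12500/11.24 = 1112 W = 1.112 kW.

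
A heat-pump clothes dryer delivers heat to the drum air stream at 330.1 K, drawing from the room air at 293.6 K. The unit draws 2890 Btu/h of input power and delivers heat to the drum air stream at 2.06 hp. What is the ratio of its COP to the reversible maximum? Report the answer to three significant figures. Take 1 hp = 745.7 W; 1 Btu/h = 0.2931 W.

Converting, Q̇_H = 2.060 hp = 5241 Btu/h, so COP_actual = Q̇_H/Ẇ = 5241/2890 = 1.814.
The reservoir spacing is ΔT = 330.1 − 293.6 = 36.50 K.
COP_Carnot = T_H/ΔT = 330.10/36.50 = 9.044.
η_II = COP_actual/COP_Carnot = 1.814/9.044 = 0.2005.

0.201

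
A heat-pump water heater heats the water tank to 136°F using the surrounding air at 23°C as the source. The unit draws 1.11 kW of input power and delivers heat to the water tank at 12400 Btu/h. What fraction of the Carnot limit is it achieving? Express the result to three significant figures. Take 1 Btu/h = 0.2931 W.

0.344

Converting, Q̇_H = 12400 Btu/h = 3.634 kW, so COP_actual = Q̇_H/Ẇ = 3.634/1.110 = 3.274.
In absolute terms T_C = 296.15 K and T_H = 330.93 K, so ΔT = 34.78 K.
COP_Carnot = T_H/ΔT = 330.93/34.78 = 9.515.
η_II = COP_actual/COP_Carnot = 3.274/9.515 = 0.3441.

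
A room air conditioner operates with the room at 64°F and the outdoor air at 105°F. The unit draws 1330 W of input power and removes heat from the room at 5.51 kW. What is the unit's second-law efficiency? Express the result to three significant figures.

Converting, Q̇_C = 5.510 kW = 5510 W, so COP_actual = Q̇_C/Ẇ = 5510/1330 = 4.143.
In absolute terms T_C = 290.93 K and T_H = 313.71 K, so ΔT = 22.78 K.
COP_Carnot = T_C/ΔT = 290.93/22.78 = 12.77.
η_II = COP_actual/COP_Carnot = 4.143/12.77 = 0.3244.

0.324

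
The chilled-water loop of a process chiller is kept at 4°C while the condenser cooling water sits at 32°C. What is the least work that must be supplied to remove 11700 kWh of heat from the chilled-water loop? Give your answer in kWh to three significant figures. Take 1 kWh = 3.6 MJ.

1180 kWh

In absolute terms T_C = 277.15 K and T_H = 305.15 K, so ΔT = 28.00 K.
The reversible limit is COP_R = T_C/ΔT = 9.898, so W_min = Q_C/COP = Q_C·ΔT/T_C.
W_min = 11700 × 28.00/277.15 = 1182 kWh.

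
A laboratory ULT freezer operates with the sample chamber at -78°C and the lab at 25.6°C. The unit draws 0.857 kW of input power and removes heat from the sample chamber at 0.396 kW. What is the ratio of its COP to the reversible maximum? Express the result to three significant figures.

COP_actual = Q̇_C/Ẇ = 0.3960/0.8570 = 0.4621.
In absolute terms T_C = 195.15 K and T_H = 298.75 K, so ΔT = 103.6 K.
COP_Carnot = T_C/ΔT = 195.15/103.6 = 1.884.
η_II = COP_actual/COP_Carnot = 0.4621/1.884 = 0.2453.

0.245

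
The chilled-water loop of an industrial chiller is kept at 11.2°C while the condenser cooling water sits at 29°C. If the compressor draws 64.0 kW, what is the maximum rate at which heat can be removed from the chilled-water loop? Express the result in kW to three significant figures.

In absolute terms T_C = 284.35 K and T_H = 302.15 K, so ΔT = 17.80 K.
COP_Carnot = T_C/ΔT = 284.35/17.80 = 15.97.
Q̇_max = COP_Carnot × Ẇ = 15.97 × 64.00 kW = 1022 kW.

1020 kW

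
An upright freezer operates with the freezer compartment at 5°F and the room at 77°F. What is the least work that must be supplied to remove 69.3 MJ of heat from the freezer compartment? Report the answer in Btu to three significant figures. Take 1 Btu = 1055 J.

In absolute terms T_C = 258.15 K and T_H = 298.15 K, so ΔT = 40.00 K.
The reversible limit is COP_R = T_C/ΔT = 6.454, so W_min = Q_C/COP = Q_C·ΔT/T_C.
W_min = 69.30 × 40.00/258.15 = 10.74 MJ = 10180 Btu.

10200 Btu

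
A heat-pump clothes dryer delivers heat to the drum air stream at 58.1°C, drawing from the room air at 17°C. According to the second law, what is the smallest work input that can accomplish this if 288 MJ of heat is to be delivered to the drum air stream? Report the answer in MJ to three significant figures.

35.7 MJ

In absolute terms T_C = 290.15 K and T_H = 331.25 K, so ΔT = 41.10 K.
The reversible limit is COP_HP = T_H/ΔT = 8.060, so W_min = Q_H/COP = Q_H·ΔT/T_H.
W_min = 288.0 × 41.10/331.25 = 35.73 MJ.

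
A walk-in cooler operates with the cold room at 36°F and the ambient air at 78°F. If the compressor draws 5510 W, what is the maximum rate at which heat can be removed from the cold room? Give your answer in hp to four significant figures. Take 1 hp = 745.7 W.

In absolute terms T_C = 275.37 K and T_H = 298.71 K, so ΔT = 23.33 K.
COP_Carnot = T_C/ΔT = 275.37/23.33 = 11.80.
Q̇_max = COP_Carnot × Ẇ = 11.80 × 5510 W = 65030 W = 87.20 hp.

87.20 hp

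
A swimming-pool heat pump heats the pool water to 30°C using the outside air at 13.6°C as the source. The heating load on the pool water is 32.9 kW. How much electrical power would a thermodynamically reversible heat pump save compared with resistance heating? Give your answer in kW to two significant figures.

31 kW

In absolute terms T_C = 286.75 K and T_H = 303.15 K, so ΔT = 16.40 K.
COP_Carnot = T_H/ΔT = 303.15/16.40 = 18.48.
Resistance heating needs Ẇ_res = Q̇_H = 32.90 kW; the reversible heat pump needs only Ẇ_hp = Q̇_H/COP = 1.780 kW.
Saving = 32.90 − 1.780 = 31.12 kW.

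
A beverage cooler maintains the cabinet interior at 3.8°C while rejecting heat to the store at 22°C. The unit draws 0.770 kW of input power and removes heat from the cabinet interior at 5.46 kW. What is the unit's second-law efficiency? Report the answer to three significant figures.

0.466

COP_actual = Q̇_C/Ẇ = 5.460/0.7700 = 7.091.
In absolute terms T_C = 276.95 K and T_H = 295.15 K, so ΔT = 18.20 K.
COP_Carnot = T_C/ΔT = 276.95/18.20 = 15.22.
η_II = COP_actual/COP_Carnot = 7.091/15.22 = 0.4660.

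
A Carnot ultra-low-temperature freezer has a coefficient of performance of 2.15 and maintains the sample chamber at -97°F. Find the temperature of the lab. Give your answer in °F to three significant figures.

71.7 °F

COP_R = T_C/(T_H − T_C) gives T_H − T_C = T_C/COP.
With T_C = 201.48 K, T_H = 201.48 × (1 + 1/2.15) = 295.20 K.
Converting, 295.20 K = 71.68°F.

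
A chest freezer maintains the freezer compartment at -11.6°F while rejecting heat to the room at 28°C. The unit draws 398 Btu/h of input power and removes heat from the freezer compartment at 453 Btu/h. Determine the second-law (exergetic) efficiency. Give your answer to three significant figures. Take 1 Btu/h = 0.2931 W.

COP_actual = Q̇_C/Ẇ = 453.0/398.0 = 1.138.
In absolute terms T_C = 248.93 K and T_H = 301.15 K, so ΔT = 52.22 K.
COP_Carnot = T_C/ΔT = 248.93/52.22 = 4.767.
η_II = COP_actual/COP_Carnot = 1.138/4.767 = 0.2388.

0.239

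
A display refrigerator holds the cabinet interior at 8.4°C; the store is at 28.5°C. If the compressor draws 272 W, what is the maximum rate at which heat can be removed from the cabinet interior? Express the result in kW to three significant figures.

3.81 kW

In absolute terms T_C = 281.55 K and T_H = 301.65 K, so ΔT = 20.10 K.
COP_Carnot = T_C/ΔT = 281.55/20.10 = 14.01.
Q̇_max = COP_Carnot × Ẇ = 14.01 × 272.0 W = 3810 W = 3.810 kW.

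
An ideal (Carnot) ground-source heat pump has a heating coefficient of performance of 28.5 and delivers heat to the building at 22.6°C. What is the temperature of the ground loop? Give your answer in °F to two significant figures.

54 °F

COP_HP = T_H/(T_H − T_C) gives T_H − T_C = T_H/COP.
With T_H = 295.75 K, T_C = 295.75 × (1 − 1/28.5) = 285.37 K.
Converting, 285.37 K = 54.00°F.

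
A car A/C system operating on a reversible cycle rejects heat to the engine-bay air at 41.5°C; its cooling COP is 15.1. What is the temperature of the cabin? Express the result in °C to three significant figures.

22.0 °C

For a Carnot refrigerator COP_R = T_C/(T_H − T_C), so T_C = COP·T_H/(1 + COP).
With T_H = 314.65 K, T_C = 15.1 × 314.65/16.10 = 295.11 K.
Converting, 295.11 K = 21.96°C.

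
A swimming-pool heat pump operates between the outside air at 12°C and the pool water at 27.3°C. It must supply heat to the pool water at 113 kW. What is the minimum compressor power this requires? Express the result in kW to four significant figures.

5.754 kW

In absolute terms T_C = 285.15 K and T_H = 300.45 K, so ΔT = 15.30 K.
COP_Carnot = T_H/ΔT = 300.45/15.30 = 19.64.
Ẇ_min = Q̇/COP_Carnot = 113.0/19.64 = 5.754 kW.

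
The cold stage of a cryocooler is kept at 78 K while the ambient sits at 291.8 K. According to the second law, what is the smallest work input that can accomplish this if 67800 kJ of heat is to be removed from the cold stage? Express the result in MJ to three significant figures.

186 MJ

The reservoir spacing is ΔT = 291.8 − 78 = 213.8 K.
The reversible limit is COP_R = T_C/ΔT = 0.3648, so W_min = Q_C/COP = Q_C·ΔT/T_C.
W_min = 67800 × 213.8/78.00 = 185800 kJ = 185.8 MJ.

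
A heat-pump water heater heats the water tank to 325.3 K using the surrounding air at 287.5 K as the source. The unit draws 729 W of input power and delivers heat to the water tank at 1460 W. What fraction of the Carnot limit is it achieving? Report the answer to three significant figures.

COP_actual = Q̇_H/Ẇ = 1460/729.0 = 2.003.
The reservoir spacing is ΔT = 325.3 − 287.5 = 37.80 K.
COP_Carnot = T_H/ΔT = 325.30/37.80 = 8.606.
η_II = COP_actual/COP_Carnot = 2.003/8.606 = 0.2327.

0.233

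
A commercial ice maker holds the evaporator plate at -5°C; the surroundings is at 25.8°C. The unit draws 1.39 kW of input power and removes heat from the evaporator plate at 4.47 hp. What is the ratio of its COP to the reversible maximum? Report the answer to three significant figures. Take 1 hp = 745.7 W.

0.275

Converting, Q̇_C = 4.470 hp = 3.333 kW, so COP_actual = Q̇_C/Ẇ = 3.333/1.390 = 2.398.
In absolute terms T_C = 268.15 K and T_H = 298.95 K, so ΔT = 30.80 K.
COP_Carnot = T_C/ΔT = 268.15/30.80 = 8.706.
η_II = COP_actual/COP_Carnot = 2.398/8.706 = 0.2754.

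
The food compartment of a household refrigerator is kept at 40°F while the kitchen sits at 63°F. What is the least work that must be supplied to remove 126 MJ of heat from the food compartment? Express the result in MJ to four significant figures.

In absolute terms T_C = 277.59 K and T_H = 290.37 K, so ΔT = 12.78 K.
The reversible limit is COP_R = T_C/ΔT = 21.72, so W_min = Q_C/COP = Q_C·ΔT/T_C.
W_min = 126.0 × 12.78/277.59 = 5.800 MJ.

5.800 MJ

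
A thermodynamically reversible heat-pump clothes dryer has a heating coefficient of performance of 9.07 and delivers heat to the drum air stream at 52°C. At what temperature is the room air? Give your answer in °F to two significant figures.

COP_HP = T_H/(T_H − T_C) gives T_H − T_C = T_H/COP.
With T_H = 325.15 K, T_C = 325.15 × (1 − 1/9.07) = 289.30 K.
Converting, 289.30 K = 61.07°F.

61 °F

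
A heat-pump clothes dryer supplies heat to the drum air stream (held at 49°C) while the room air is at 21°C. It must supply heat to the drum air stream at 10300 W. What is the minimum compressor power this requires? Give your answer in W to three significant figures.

895 W

In absolute terms T_C = 294.15 K and T_H = 322.15 K, so ΔT = 28.00 K.
COP_Carnot = T_H/ΔT = 322.15/28.00 = 11.51.
Ẇ_min = Q̇/COP_Carnot = 10300/11.51 = 895.2 W.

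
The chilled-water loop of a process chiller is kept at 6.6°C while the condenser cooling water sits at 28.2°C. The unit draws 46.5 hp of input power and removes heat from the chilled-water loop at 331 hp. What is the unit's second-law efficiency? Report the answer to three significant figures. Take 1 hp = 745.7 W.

COP_actual = Q̇_C/Ẇ = 331.0/46.50 = 7.118.
In absolute terms T_C = 279.75 K and T_H = 301.35 K, so ΔT = 21.60 K.
COP_Carnot = T_C/ΔT = 279.75/21.60 = 12.95.
η_II = COP_actual/COP_Carnot = 7.118/12.95 = 0.5496.

0.550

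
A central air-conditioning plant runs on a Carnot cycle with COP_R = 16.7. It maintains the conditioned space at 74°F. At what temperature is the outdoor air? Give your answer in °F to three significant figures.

COP_R = T_C/(T_H − T_C) gives T_H − T_C = T_C/COP.
With T_C = 296.48 K, T_H = 296.48 × (1 + 1/16.7) = 314.24 K.
Converting, 314.24 K = 105.96°F.

106 °F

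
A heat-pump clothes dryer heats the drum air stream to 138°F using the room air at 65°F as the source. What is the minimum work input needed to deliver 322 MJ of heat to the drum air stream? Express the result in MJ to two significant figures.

39 MJ

In absolute terms T_C = 291.48 K and T_H = 332.04 K, so ΔT = 40.56 K.
The reversible limit is COP_HP = T_H/ΔT = 8.187, so W_min = Q_H/COP = Q_H·ΔT/T_H.
W_min = 322.0 × 40.56/332.04 = 39.33 MJ.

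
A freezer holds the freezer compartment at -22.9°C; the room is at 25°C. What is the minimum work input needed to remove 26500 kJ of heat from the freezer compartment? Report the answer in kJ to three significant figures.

5070 kJ

In absolute terms T_C = 250.25 K and T_H = 298.15 K, so ΔT = 47.90 K.
The reversible limit is COP_R = T_C/ΔT = 5.224, so W_min = Q_C/COP = Q_C·ΔT/T_C.
W_min = 26500 × 47.90/250.25 = 5072 kJ.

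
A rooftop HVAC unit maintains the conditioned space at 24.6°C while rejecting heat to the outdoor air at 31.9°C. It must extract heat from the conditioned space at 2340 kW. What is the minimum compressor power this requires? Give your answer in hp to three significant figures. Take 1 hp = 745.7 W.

76.9 hp

In absolute terms T_C = 297.75 K and T_H = 305.05 K, so ΔT = 7.300 K.
COP_Carnot = T_C/ΔT = 297.75/7.300 = 40.79.
Ẇ_min = Q̇/COP_Carnot = 2340/40.79 = 57.37 kW = 76.93 hp.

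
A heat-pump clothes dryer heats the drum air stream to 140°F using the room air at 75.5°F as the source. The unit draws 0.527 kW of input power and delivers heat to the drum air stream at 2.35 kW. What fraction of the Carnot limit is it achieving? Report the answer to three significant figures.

COP_actual = Q̇_H/Ẇ = 2.350/0.5270 = 4.459.
In absolute terms T_C = 297.32 K and T_H = 333.15 K, so ΔT = 35.83 K.
COP_Carnot = T_H/ΔT = 333.15/35.83 = 9.297.
η_II = COP_actual/COP_Carnot = 4.459/9.297 = 0.4796.

0.480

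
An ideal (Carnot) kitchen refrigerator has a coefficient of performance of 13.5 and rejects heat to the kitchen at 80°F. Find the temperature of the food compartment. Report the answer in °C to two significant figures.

6.0 °C

For a Carnot refrigerator COP_R = T_C/(T_H − T_C), so T_C = COP·T_H/(1 + COP).
With T_H = 299.82 K, T_C = 13.5 × 299.82/14.50 = 279.14 K.
Converting, 279.14 K = 5.99°C.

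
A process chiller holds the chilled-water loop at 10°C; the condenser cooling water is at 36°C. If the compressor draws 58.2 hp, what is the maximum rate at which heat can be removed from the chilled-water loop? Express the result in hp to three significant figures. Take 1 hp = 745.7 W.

634 hp

In absolute terms T_C = 283.15 K and T_H = 309.15 K, so ΔT = 26.00 K.
COP_Carnot = T_C/ΔT = 283.15/26.00 = 10.89.
Q̇_max = COP_Carnot × Ẇ = 10.89 × 58.20 hp = 633.8 hp.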